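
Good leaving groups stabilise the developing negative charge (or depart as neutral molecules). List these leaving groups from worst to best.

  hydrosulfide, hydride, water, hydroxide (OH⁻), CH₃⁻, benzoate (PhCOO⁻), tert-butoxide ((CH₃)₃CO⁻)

CH₃⁻ < hydride < tert-butoxide ((CH₃)₃CO⁻) < hydroxide (OH⁻) < hydrosulfide < benzoate (PhCOO⁻) < water

The more stable X⁻ (or X) is on its own — i.e. the weaker a base it is — the better a leaving group it makes.
water: pKₐ(H₃O⁺) ≈ -1.7 — neutral; leaves from a protonated alcohol (R–OH₂⁺)
benzoate (PhCOO⁻): pKₐ(C₆H₅COOH) ≈ 4.2
hydrosulfide: pKₐ(H₂S) ≈ 7 — larger and more polarisable than the oxygen analogue
hydroxide (OH⁻): pKₐ(H₂O) ≈ 15.7 — strong base; essentially never leaves without prior activation
tert-butoxide ((CH₃)₃CO⁻): pKₐ(t-BuOH) ≈ 18
hydride: pKₐ(H₂) ≈ 36 — extremely strong base; leaves only in special hydride-transfer contexts
CH₃⁻: pKₐ(CH₄) ≈ 48
The question asks for worst first, so the sequence is read in increasing leaving-group ability.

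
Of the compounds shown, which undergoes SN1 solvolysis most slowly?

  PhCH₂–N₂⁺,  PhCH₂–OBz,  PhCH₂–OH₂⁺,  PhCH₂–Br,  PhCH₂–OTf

PhCH₂–OBz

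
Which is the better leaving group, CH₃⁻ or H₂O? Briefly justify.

H₂O is the better leaving group.
pKₐ(H₃O⁺) ≈ -1.7 versus pKₐ(CH₄) ≈ 48: H₂O is the much weaker base.
Neutral; leaves from a protonated alcohol (R–OH₂⁺).

H₂O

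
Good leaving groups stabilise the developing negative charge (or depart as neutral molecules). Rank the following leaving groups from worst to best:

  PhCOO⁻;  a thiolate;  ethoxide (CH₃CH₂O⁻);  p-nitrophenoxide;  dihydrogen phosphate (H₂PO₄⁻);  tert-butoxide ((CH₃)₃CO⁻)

tert-butoxide ((CH₃)₃CO⁻) < ethoxide (CH₃CH₂O⁻) < a thiolate < p-nitrophenoxide < PhCOO⁻ < dihydrogen phosphate (H₂PO₄⁻)

Leaving-group ability tracks the stability of the departed species; conjugate-acid pKₐ is the usual yardstick (lower pKₐ → better LG).
dihydrogen phosphate (H₂PO₄⁻): pKₐ(H₃PO₄) ≈ 2.1 — moderate base; biological leaving group after further activation
PhCOO⁻: pKₐ(C₆H₅COOH) ≈ 4.2
p-nitrophenoxide: pKₐ(p-nitrophenol) ≈ 7.2
a thiolate: pKₐ(RSH (a thiol)) ≈ 10.5
ethoxide (CH₃CH₂O⁻): pKₐ(CH₃CH₂OH) ≈ 16
tert-butoxide ((CH₃)₃CO⁻): pKₐ(t-BuOH) ≈ 18 — bulky, strongly basic alkoxide
The question asks for worst first, so the sequence is read in increasing leaving-group ability.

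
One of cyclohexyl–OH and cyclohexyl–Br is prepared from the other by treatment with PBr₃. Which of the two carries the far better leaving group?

cyclohexyl–Br

From cyclohexyl–OH the departing group would be OH⁻ (pKₐ(H₂O) ≈ 15.7). Strong base; essentially never leaves without prior activation.
From cyclohexyl–Br the leaving group is Br⁻ (pKₐ(HBr) ≈ -9). Weak base; good leaving group.
Treatment with PBr₃ works by replacing the hydroxyl with bromide, making cyclohexyl–Br enormously more reactive.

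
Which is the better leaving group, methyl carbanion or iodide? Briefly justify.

iodide is the better leaving group.
pKₐ(HI) ≈ -10 versus pKₐ(CH₄) ≈ 48: iodide is the much weaker base.
Large, highly polarisable; very weak base.

iodide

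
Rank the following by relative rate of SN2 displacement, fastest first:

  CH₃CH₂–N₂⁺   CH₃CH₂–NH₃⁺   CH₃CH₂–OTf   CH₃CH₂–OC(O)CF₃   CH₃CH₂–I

CH₃CH₂–N₂⁺ > CH₃CH₂–OTf > CH₃CH₂–I > CH₃CH₂–OC(O)CF₃ > CH₃CH₂–NH₃⁺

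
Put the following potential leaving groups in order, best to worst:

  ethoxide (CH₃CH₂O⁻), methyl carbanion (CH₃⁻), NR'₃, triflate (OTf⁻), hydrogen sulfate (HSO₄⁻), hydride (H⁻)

A good leaving group is a weak base: the lower the pKₐ of its conjugate acid, the more readily it departs.
triflate (OTf⁻): pKₐ(CF₃SO₃H (triflic acid)) ≈ -14
hydrogen sulfate (HSO₄⁻): pKₐ(H₂SO₄) ≈ -3
NR'₃: pKₐ(R'₃NH⁺) ≈ 10.7
ethoxide (CH₃CH₂O⁻): pKₐ(CH₃CH₂OH) ≈ 16
hydride (H⁻): pKₐ(H₂) ≈ 36
methyl carbanion (CH₃⁻): pKₐ(CH₄) ≈ 48

triflate (OTf⁻) > hydrogen sulfate (HSO₄⁻) > NR'₃ > ethoxide (CH₃CH₂O⁻) > hydride (H⁻) > methyl carbanion (CH₃⁻)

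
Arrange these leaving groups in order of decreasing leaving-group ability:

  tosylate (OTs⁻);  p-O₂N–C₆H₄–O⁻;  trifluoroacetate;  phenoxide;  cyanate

tosylate (OTs⁻) > trifluoroacetate > cyanate > p-O₂N–C₆H₄–O⁻ > phenoxide

Leaving-group ability tracks the stability of the departed species; conjugate-acid pKₐ is the usual yardstick (lower pKₐ → better LG).
tosylate (OTs⁻): pKₐ(p-CH₃C₆H₄SO₃H (TsOH)) ≈ -2.8
trifluoroacetate: pKₐ(CF₃COOH) ≈ 0.2
cyanate: pKₐ(HOCN) ≈ 3.5 — resonance between N and O
p-O₂N–C₆H₄–O⁻: pKₐ(p-nitrophenol) ≈ 7.2
phenoxide: pKₐ(C₆H₅OH (phenol)) ≈ 10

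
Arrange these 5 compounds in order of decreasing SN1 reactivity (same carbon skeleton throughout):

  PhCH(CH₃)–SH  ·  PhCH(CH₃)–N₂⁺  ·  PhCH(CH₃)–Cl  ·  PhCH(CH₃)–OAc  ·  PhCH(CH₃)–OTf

PhCH(CH₃)–N₂⁺ > PhCH(CH₃)–OTf > PhCH(CH₃)–Cl > PhCH(CH₃)–OAc > PhCH(CH₃)–SH

Same R in every case — rank the leaving groups.
Leaving-group ability tracks the stability of the departed species; conjugate-acid pKₐ is the usual yardstick (lower pKₐ → better LG).
PhCH(CH₃)–N₂⁺ loses N₂: no meaningful conjugate acid; N₂ departs as an exceptionally stable neutral molecule
PhCH(CH₃)–OTf loses OTf⁻: pKₐ(CF₃SO₃H (triflic acid)) ≈ -14
PhCH(CH₃)–Cl loses Cl⁻: pKₐ(HCl) ≈ -7
PhCH(CH₃)–OAc loses AcO⁻: pKₐ(CH₃COOH) ≈ 4.8
PhCH(CH₃)–SH loses HS⁻: pKₐ(H₂S) ≈ 7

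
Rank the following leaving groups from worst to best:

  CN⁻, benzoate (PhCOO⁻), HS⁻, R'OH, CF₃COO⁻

The more stable X⁻ (or X) is on its own — i.e. the weaker a base it is — the better a leaving group it makes.
R'OH: pKₐ(R'OH₂⁺) ≈ -2.4
CF₃COO⁻: pKₐ(CF₃COOH) ≈ 0.2
benzoate (PhCOO⁻): pKₐ(C₆H₅COOH) ≈ 4.2
HS⁻: pKₐ(H₂S) ≈ 7
CN⁻: pKₐ(HCN) ≈ 9.2
Listed from poorest to best leaving group as asked.

CN⁻ < HS⁻ < benzoate (PhCOO⁻) < CF₃COO⁻ < R'OH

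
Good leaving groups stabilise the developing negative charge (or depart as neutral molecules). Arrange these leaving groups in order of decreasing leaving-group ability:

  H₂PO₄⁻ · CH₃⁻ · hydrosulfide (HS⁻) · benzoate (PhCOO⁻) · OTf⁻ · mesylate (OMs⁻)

OTf⁻ > mesylate (OMs⁻) > H₂PO₄⁻ > benzoate (PhCOO⁻) > hydrosulfide (HS⁻) > CH₃⁻

A good leaving group is a weak base: the lower the pKₐ of its conjugate acid, the more readily it departs.
OTf⁻: pKₐ(CF₃SO₃H (triflic acid)) ≈ -14 — charge spread over three oxygens and a CF₃ group; the premier leaving group in synthesis
mesylate (OMs⁻): pKₐ(CH₃SO₃H (MsOH)) ≈ -1.9
H₂PO₄⁻: pKₐ(H₃PO₄) ≈ 2.1 — moderate base; biological leaving group after further activation
benzoate (PhCOO⁻): pKₐ(C₆H₅COOH) ≈ 4.2
hydrosulfide (HS⁻): pKₐ(H₂S) ≈ 7
CH₃⁻: pKₐ(CH₄) ≈ 48 — unstabilised carbanion; the worst conceivable leaving group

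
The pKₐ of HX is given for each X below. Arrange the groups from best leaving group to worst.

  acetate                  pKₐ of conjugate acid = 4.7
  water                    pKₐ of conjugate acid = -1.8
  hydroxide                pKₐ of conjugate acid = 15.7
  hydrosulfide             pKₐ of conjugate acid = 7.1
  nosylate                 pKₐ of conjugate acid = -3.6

nosylate > water > acetate > hydrosulfide > hydroxide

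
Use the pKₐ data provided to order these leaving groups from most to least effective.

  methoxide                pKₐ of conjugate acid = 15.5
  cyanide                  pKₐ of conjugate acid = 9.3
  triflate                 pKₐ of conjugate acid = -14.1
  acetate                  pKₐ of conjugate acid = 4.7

Lower conjugate-acid pKₐ ⇒ weaker base ⇒ better leaving group.
Sorting by the given values: triflate (-14.1), acetate (4.7), cyanide (9.3), methoxide (15.5).

triflate > acetate > cyanide > methoxide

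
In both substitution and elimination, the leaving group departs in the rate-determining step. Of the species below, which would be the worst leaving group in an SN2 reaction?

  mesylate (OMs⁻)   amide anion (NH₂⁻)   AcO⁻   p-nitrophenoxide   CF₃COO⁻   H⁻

amide anion (NH₂⁻)

Leaving-group ability tracks the stability of the departed species; conjugate-acid pKₐ is the usual yardstick (lower pKₐ → better LG).
mesylate (OMs⁻): pKₐ(CH₃SO₃H (MsOH)) ≈ -1.9
CF₃COO⁻: pKₐ(CF₃COOH) ≈ 0.2
AcO⁻: pKₐ(CH₃COOH) ≈ 4.8
p-nitrophenoxide: pKₐ(p-nitrophenol) ≈ 7.2
H⁻: pKₐ(H₂) ≈ 36
amide anion (NH₂⁻): pKₐ(NH₃) ≈ 38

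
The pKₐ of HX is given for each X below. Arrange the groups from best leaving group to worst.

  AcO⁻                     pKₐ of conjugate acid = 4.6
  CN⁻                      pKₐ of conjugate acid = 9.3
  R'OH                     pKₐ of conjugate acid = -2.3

Lower conjugate-acid pKₐ ⇒ weaker base ⇒ better leaving group.
Sorting by the given values: R'OH (-2.3), AcO⁻ (4.6), CN⁻ (9.3).

R'OH > AcO⁻ > CN⁻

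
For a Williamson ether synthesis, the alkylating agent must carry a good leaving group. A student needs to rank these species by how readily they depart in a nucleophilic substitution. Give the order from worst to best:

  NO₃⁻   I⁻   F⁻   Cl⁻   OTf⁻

A good leaving group is a weak base: the lower the pKₐ of its conjugate acid, the more readily it departs.
OTf⁻: pKₐ(CF₃SO₃H (triflic acid)) ≈ -14 — charge spread over three oxygens and a CF₃ group; the premier leaving group in synthesis
I⁻: pKₐ(HI) ≈ -10
Cl⁻: pKₐ(HCl) ≈ -7 — moderately weak base
NO₃⁻: pKₐ(HNO₃) ≈ -1.3 — resonance-delocalised over three oxygens
F⁻: pKₐ(HF) ≈ 3.2
The question asks for worst first, so the sequence is read in increasing leaving-group ability.

F⁻ < NO₃⁻ < Cl⁻ < I⁻ < OTf⁻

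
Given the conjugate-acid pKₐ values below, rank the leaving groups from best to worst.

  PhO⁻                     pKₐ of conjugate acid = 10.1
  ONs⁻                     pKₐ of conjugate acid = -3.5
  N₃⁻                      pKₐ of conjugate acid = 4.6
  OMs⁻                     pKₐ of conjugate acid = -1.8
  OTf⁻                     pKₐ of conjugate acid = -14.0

Lower conjugate-acid pKₐ ⇒ weaker base ⇒ better leaving group.
Sorting by the given values: OTf⁻ (-14.0), ONs⁻ (-3.5), OMs⁻ (-1.8), N₃⁻ (4.6), PhO⁻ (10.1).

OTf⁻ > ONs⁻ > OMs⁻ > N₃⁻ > PhO⁻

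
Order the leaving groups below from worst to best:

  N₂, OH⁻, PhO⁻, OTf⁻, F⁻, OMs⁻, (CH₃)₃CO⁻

(CH₃)₃CO⁻ < OH⁻ < PhO⁻ < F⁻ < OMs⁻ < OTf⁻ < N₂

A good leaving group is a weak base: the lower the pKₐ of its conjugate acid, the more readily it departs.
N₂: no meaningful conjugate acid; N₂ departs as an exceptionally stable neutral molecule
OTf⁻: pKₐ(CF₃SO₃H (triflic acid)) ≈ -14
OMs⁻: pKₐ(CH₃SO₃H (MsOH)) ≈ -1.9 — resonance-delocalised alkanesulfonate
F⁻: pKₐ(HF) ≈ 3.2 — small and strongly basic; the poor halide leaving group
PhO⁻: pKₐ(C₆H₅OH (phenol)) ≈ 10 — resonance into the ring helps, but still a poor LG
OH⁻: pKₐ(H₂O) ≈ 15.7 — strong base; essentially never leaves without prior activation
(CH₃)₃CO⁻: pKₐ(t-BuOH) ≈ 18 — bulky, strongly basic alkoxide
Listed from poorest to best leaving group as asked.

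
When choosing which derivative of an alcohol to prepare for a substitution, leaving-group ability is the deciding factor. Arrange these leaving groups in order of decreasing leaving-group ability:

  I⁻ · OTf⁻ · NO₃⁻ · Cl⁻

A good leaving group is a weak base: the lower the pKₐ of its conjugate acid, the more readily it departs.
OTf⁻: pKₐ(CF₃SO₃H (triflic acid)) ≈ -14 — charge spread over three oxygens and a CF₃ group; the premier leaving group in synthesis
I⁻: pKₐ(HI) ≈ -10
Cl⁻: pKₐ(HCl) ≈ -7
NO₃⁻: pKₐ(HNO₃) ≈ -1.3 — resonance-delocalised over three oxygens

OTf⁻ > I⁻ > Cl⁻ > NO₃⁻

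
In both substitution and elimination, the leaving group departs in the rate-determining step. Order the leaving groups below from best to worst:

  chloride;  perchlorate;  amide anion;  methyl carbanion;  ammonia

perchlorate: pKₐ(HClO₄) ≈ -10
chloride: pKₐ(HCl) ≈ -7
ammonia: pKₐ(NH₄⁺) ≈ 9.2
amide anion: pKₐ(NH₃) ≈ 38 — extremely strong base; never a leaving group
methyl carbanion: pKₐ(CH₄) ≈ 48

perchlorate > chloride > ammonia > amide anion > methyl carbanion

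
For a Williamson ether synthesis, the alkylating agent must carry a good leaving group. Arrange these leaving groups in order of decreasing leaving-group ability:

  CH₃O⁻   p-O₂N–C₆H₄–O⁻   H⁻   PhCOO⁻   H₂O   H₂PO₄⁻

H₂O > H₂PO₄⁻ > PhCOO⁻ > p-O₂N–C₆H₄–O⁻ > CH₃O⁻ > H⁻

H₂O: pKₐ(H₃O⁺) ≈ -1.7 — neutral; leaves from a protonated alcohol (R–OH₂⁺)
H₂PO₄⁻: pKₐ(H₃PO₄) ≈ 2.1 — moderate base; biological leaving group after further activation
PhCOO⁻: pKₐ(C₆H₅COOH) ≈ 4.2 — aryl carboxylate
p-O₂N–C₆H₄–O⁻: pKₐ(p-nitrophenol) ≈ 7.2 — nitro group delocalises the charge; the classic chromogenic LG
CH₃O⁻: pKₐ(CH₃OH) ≈ 15.5 — strong base; alkoxides do not leave unassisted
H⁻: pKₐ(H₂) ≈ 36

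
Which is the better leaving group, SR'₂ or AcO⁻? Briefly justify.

SR'₂

SR'₂ is the better leaving group.
pKₐ(R'₂SH⁺) ≈ -7 versus pKₐ(CH₃COOH) ≈ 4.8: SR'₂ is the much weaker base.
Neutral; leaves from a sulfonium salt (R–SR'₂⁺).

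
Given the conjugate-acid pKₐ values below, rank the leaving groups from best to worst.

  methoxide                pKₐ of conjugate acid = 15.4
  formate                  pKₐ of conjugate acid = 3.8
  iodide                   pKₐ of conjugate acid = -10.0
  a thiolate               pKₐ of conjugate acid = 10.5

iodide > formate > a thiolate > methoxide

Lower conjugate-acid pKₐ ⇒ weaker base ⇒ better leaving group.
Sorting by the given values: iodide (-10.0), formate (3.8), a thiolate (10.5), methoxide (15.4).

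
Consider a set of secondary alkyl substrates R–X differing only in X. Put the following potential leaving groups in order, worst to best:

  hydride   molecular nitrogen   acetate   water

hydride < acetate < water < molecular nitrogen

A good leaving group is a weak base: the lower the pKₐ of its conjugate acid, the more readily it departs.
molecular nitrogen: no meaningful conjugate acid; N₂ departs as an exceptionally stable neutral molecule
water: pKₐ(H₃O⁺) ≈ -1.7
acetate: pKₐ(CH₃COOH) ≈ 4.8
hydride: pKₐ(H₂) ≈ 36
Listed from poorest to best leaving group as asked.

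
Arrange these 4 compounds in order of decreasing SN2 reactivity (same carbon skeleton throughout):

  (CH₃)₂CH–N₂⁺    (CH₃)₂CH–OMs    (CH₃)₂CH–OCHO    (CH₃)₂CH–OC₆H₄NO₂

Identical carbon frameworks mean the comparison reduces to leaving-group quality.
Leaving-group ability tracks the stability of the departed species; conjugate-acid pKₐ is the usual yardstick (lower pKₐ → better LG).
(CH₃)₂CH–N₂⁺ loses N₂: no meaningful conjugate acid; N₂ departs as an exceptionally stable neutral molecule
(CH₃)₂CH–OMs loses OMs⁻: pKₐ(CH₃SO₃H (MsOH)) ≈ -1.9
(CH₃)₂CH–OCHO loses HCOO⁻: pKₐ(HCOOH) ≈ 3.8
(CH₃)₂CH–OC₆H₄NO₂ loses p-O₂N–C₆H₄–O⁻: pKₐ(p-nitrophenol) ≈ 7.2

(CH₃)₂CH–N₂⁺ > (CH₃)₂CH–OMs > (CH₃)₂CH–OCHO > (CH₃)₂CH–OC₆H₄NO₂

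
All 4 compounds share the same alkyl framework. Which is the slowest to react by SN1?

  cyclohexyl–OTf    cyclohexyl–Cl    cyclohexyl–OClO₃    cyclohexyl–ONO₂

cyclohexyl–ONO₂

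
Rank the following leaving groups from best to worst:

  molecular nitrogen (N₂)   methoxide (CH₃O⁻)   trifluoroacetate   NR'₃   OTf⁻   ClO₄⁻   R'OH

molecular nitrogen (N₂) > OTf⁻ > ClO₄⁻ > R'OH > trifluoroacetate > NR'₃ > methoxide (CH₃O⁻)

Leaving-group ability tracks the stability of the departed species; conjugate-acid pKₐ is the usual yardstick (lower pKₐ → better LG).
molecular nitrogen (N₂): no meaningful conjugate acid; N₂ departs as an exceptionally stable neutral molecule
OTf⁻: pKₐ(CF₃SO₃H (triflic acid)) ≈ -14
ClO₄⁻: pKₐ(HClO₄) ≈ -10 — extremely weak base; rarely used for safety reasons
R'OH: pKₐ(R'OH₂⁺) ≈ -2.4 — neutral; leaves from a protonated ether (an oxonium ion, R–O(H)R'⁺)
trifluoroacetate: pKₐ(CF₃COOH) ≈ 0.2 — strongly electron-withdrawing CF₃ stabilises the carboxylate
NR'₃: pKₐ(R'₃NH⁺) ≈ 10.7
methoxide (CH₃O⁻): pKₐ(CH₃OH) ≈ 15.5 — strong base; alkoxides do not leave unassisted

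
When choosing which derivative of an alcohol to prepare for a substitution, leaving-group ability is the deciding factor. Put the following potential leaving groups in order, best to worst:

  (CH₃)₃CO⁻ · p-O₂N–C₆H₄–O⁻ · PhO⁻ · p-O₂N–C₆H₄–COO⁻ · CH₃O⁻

Leaving-group ability tracks the stability of the departed species; conjugate-acid pKₐ is the usual yardstick (lower pKₐ → better LG).
p-O₂N–C₆H₄–COO⁻: pKₐ(p-nitrobenzoic acid) ≈ 3.4
p-O₂N–C₆H₄–O⁻: pKₐ(p-nitrophenol) ≈ 7.2
PhO⁻: pKₐ(C₆H₅OH (phenol)) ≈ 10
CH₃O⁻: pKₐ(CH₃OH) ≈ 15.5
(CH₃)₃CO⁻: pKₐ(t-BuOH) ≈ 18

p-O₂N–C₆H₄–COO⁻ > p-O₂N–C₆H₄–O⁻ > PhO⁻ > CH₃O⁻ > (CH₃)₃CO⁻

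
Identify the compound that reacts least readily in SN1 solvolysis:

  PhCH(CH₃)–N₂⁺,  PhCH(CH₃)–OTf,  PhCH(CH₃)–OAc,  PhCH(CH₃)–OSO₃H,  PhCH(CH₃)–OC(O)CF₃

PhCH(CH₃)–OAc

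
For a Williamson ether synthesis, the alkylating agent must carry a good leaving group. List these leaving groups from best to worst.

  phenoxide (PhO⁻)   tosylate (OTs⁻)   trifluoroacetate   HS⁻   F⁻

tosylate (OTs⁻) > trifluoroacetate > F⁻ > HS⁻ > phenoxide (PhO⁻)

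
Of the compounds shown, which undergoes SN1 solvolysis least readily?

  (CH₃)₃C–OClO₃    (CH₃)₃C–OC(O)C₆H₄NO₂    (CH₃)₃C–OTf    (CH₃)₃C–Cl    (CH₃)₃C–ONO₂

(CH₃)₃C–OC(O)C₆H₄NO₂

Same R in every case — rank the leaving groups.
The more stable X⁻ (or X) is on its own — i.e. the weaker a base it is — the better a leaving group it makes.
(CH₃)₃C–OTf loses OTf⁻: pKₐ(CF₃SO₃H (triflic acid)) ≈ -14
(CH₃)₃C–OClO₃ loses ClO₄⁻: pKₐ(HClO₄) ≈ -10
(CH₃)₃C–Cl loses Cl⁻: pKₐ(HCl) ≈ -7
(CH₃)₃C–ONO₂ loses NO₃⁻: pKₐ(HNO₃) ≈ -1.3
(CH₃)₃C–OC(O)C₆H₄NO₂ loses p-O₂N–C₆H₄–COO⁻: pKₐ(p-nitrobenzoic acid) ≈ 3.4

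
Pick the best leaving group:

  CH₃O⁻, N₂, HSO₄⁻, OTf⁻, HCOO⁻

Leaving-group ability tracks the stability of the departed species; conjugate-acid pKₐ is the usual yardstick (lower pKₐ → better LG).
N₂: no meaningful conjugate acid; N₂ departs as an exceptionally stable neutral molecule
OTf⁻: pKₐ(CF₃SO₃H (triflic acid)) ≈ -14
HSO₄⁻: pKₐ(H₂SO₄) ≈ -3
HCOO⁻: pKₐ(HCOOH) ≈ 3.8
CH₃O⁻: pKₐ(CH₃OH) ≈ 15.5

N₂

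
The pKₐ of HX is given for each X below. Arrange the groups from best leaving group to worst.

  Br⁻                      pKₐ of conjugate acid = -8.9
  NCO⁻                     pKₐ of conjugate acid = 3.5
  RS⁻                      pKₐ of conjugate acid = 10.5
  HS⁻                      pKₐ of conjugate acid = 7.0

Lower conjugate-acid pKₐ ⇒ weaker base ⇒ better leaving group.
Sorting by the given values: Br⁻ (-8.9), NCO⁻ (3.5), HS⁻ (7.0), RS⁻ (10.5).

Br⁻ > NCO⁻ > HS⁻ > RS⁻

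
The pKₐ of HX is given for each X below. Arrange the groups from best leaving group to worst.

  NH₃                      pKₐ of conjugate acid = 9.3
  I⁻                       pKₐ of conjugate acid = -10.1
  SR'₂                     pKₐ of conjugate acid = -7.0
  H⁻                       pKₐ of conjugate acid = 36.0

I⁻ > SR'₂ > NH₃ > H⁻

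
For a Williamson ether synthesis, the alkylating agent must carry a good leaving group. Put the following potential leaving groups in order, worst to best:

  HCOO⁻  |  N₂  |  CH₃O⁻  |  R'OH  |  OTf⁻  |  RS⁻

N₂: no meaningful conjugate acid; N₂ departs as an exceptionally stable neutral molecule
OTf⁻: pKₐ(CF₃SO₃H (triflic acid)) ≈ -14
R'OH: pKₐ(R'OH₂⁺) ≈ -2.4
HCOO⁻: pKₐ(HCOOH) ≈ 3.8
RS⁻: pKₐ(RSH (a thiol)) ≈ 10.5
CH₃O⁻: pKₐ(CH₃OH) ≈ 15.5
The question asks for worst first, so the sequence is read in increasing leaving-group ability.

CH₃O⁻ < RS⁻ < HCOO⁻ < R'OH < OTf⁻ < N₂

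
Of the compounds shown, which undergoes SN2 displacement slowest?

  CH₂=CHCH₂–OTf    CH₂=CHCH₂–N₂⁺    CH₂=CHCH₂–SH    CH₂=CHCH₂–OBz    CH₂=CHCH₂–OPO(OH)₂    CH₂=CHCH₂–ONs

CH₂=CHCH₂–SH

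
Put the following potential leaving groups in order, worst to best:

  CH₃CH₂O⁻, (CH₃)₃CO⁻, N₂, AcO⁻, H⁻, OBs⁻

H⁻ < (CH₃)₃CO⁻ < CH₃CH₂O⁻ < AcO⁻ < OBs⁻ < N₂

A good leaving group is a weak base: the lower the pKₐ of its conjugate acid, the more readily it departs.
N₂: no meaningful conjugate acid; N₂ departs as an exceptionally stable neutral molecule
OBs⁻: pKₐ(p-BrC₆H₄SO₃H) ≈ -2.8
AcO⁻: pKₐ(CH₃COOH) ≈ 4.8
CH₃CH₂O⁻: pKₐ(CH₃CH₂OH) ≈ 16
(CH₃)₃CO⁻: pKₐ(t-BuOH) ≈ 18
H⁻: pKₐ(H₂) ≈ 36
Reversing gives the worst-to-best order requested.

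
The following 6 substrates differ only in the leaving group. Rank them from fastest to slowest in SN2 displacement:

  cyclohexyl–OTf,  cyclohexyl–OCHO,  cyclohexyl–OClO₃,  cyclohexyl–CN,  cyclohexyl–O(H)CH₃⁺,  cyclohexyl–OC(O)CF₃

cyclohexyl–OTf > cyclohexyl–OClO₃ > cyclohexyl–O(H)CH₃⁺ > cyclohexyl–OC(O)CF₃ > cyclohexyl–OCHO > cyclohexyl–CN

The skeletons are identical, so relative rate is governed entirely by leaving-group ability.
Leaving-group ability tracks the stability of the departed species; conjugate-acid pKₐ is the usual yardstick (lower pKₐ → better LG).
cyclohexyl–OTf loses OTf⁻: pKₐ(CF₃SO₃H (triflic acid)) ≈ -14
cyclohexyl–OClO₃ loses ClO₄⁻: pKₐ(HClO₄) ≈ -10
cyclohexyl–O(H)CH₃⁺ loses R'OH: pKₐ(R'OH₂⁺) ≈ -2.4
cyclohexyl–OC(O)CF₃ loses CF₃COO⁻: pKₐ(CF₃COOH) ≈ 0.2
cyclohexyl–OCHO loses HCOO⁻: pKₐ(HCOOH) ≈ 3.8
cyclohexyl–CN loses CN⁻: pKₐ(HCN) ≈ 9.2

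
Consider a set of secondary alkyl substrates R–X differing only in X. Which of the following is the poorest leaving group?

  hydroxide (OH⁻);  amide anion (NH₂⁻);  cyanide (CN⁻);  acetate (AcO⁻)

Leaving-group ability tracks the stability of the departed species; conjugate-acid pKₐ is the usual yardstick (lower pKₐ → better LG).
acetate (AcO⁻): pKₐ(CH₃COOH) ≈ 4.8
cyanide (CN⁻): pKₐ(HCN) ≈ 9.2
hydroxide (OH⁻): pKₐ(H₂O) ≈ 15.7
amide anion (NH₂⁻): pKₐ(NH₃) ≈ 38

amide anion (NH₂⁻)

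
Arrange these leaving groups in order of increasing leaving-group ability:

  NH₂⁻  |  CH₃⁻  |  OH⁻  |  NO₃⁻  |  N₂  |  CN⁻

N₂: no meaningful conjugate acid; N₂ departs as an exceptionally stable neutral molecule
NO₃⁻: pKₐ(HNO₃) ≈ -1.3
CN⁻: pKₐ(HCN) ≈ 9.2
OH⁻: pKₐ(H₂O) ≈ 15.7
NH₂⁻: pKₐ(NH₃) ≈ 38
CH₃⁻: pKₐ(CH₄) ≈ 48
The question asks for worst first, so the sequence is read in increasing leaving-group ability.

CH₃⁻ < NH₂⁻ < OH⁻ < CN⁻ < NO₃⁻ < N₂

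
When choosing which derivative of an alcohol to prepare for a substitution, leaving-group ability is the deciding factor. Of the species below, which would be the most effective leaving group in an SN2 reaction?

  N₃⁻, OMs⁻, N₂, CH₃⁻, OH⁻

The more stable X⁻ (or X) is on its own — i.e. the weaker a base it is — the better a leaving group it makes.
N₂: no meaningful conjugate acid; N₂ departs as an exceptionally stable neutral molecule
OMs⁻: pKₐ(CH₃SO₃H (MsOH)) ≈ -1.9
N₃⁻: pKₐ(HN₃) ≈ 4.7
OH⁻: pKₐ(H₂O) ≈ 15.7
CH₃⁻: pKₐ(CH₄) ≈ 48

N₂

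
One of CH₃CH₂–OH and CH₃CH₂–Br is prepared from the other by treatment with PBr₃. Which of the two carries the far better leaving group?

CH₃CH₂–Br

From CH₃CH₂–OH the departing group would be OH⁻ (pKₐ(H₂O) ≈ 15.7). Strong base; essentially never leaves without prior activation.
From CH₃CH₂–Br the leaving group is Br⁻ (pKₐ(HBr) ≈ -9). Weak base; good leaving group.
Treatment with PBr₃ works by replacing the hydroxyl with bromide, making CH₃CH₂–Br enormously more reactive.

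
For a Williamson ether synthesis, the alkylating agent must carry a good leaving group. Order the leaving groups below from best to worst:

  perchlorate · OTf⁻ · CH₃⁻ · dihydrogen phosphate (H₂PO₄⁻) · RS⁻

Rank by basicity of the departing species: weakest base leaves most easily.
OTf⁻: pKₐ(CF₃SO₃H (triflic acid)) ≈ -14 — charge spread over three oxygens and a CF₃ group; the premier leaving group in synthesis
perchlorate: pKₐ(HClO₄) ≈ -10 — extremely weak base; rarely used for safety reasons
dihydrogen phosphate (H₂PO₄⁻): pKₐ(H₃PO₄) ≈ 2.1 — moderate base; biological leaving group after further activation
RS⁻: pKₐ(RSH (a thiol)) ≈ 10.5 — moderately basic; rarely leaves without activation
CH₃⁻: pKₐ(CH₄) ≈ 48

OTf⁻ > perchlorate > dihydrogen phosphate (H₂PO₄⁻) > RS⁻ > CH₃⁻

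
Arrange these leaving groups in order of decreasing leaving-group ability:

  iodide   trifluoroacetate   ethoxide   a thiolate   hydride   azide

iodide > trifluoroacetate > azide > a thiolate > ethoxide > hydride

A good leaving group is a weak base: the lower the pKₐ of its conjugate acid, the more readily it departs.
iodide: pKₐ(HI) ≈ -10
trifluoroacetate: pKₐ(CF₃COOH) ≈ 0.2
azide: pKₐ(HN₃) ≈ 4.7
a thiolate: pKₐ(RSH (a thiol)) ≈ 10.5
ethoxide: pKₐ(CH₃CH₂OH) ≈ 16
hydride: pKₐ(H₂) ≈ 36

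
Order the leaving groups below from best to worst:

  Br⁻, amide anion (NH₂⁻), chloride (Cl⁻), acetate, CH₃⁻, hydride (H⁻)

Leaving-group ability tracks the stability of the departed species; conjugate-acid pKₐ is the usual yardstick (lower pKₐ → better LG).
Br⁻: pKₐ(HBr) ≈ -9
chloride (Cl⁻): pKₐ(HCl) ≈ -7
acetate: pKₐ(CH₃COOH) ≈ 4.8
hydride (H⁻): pKₐ(H₂) ≈ 36
amide anion (NH₂⁻): pKₐ(NH₃) ≈ 38
CH₃⁻: pKₐ(CH₄) ≈ 48

Br⁻ > chloride (Cl⁻) > acetate > hydride (H⁻) > amide anion (NH₂⁻) > CH₃⁻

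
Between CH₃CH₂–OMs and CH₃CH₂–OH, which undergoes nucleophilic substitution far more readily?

CH₃CH₂–OMs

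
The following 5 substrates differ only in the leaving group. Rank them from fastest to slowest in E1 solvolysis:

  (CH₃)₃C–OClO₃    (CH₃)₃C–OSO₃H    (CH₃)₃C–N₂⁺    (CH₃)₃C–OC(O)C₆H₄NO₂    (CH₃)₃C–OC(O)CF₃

(CH₃)₃C–N₂⁺ > (CH₃)₃C–OClO₃ > (CH₃)₃C–OSO₃H > (CH₃)₃C–OC(O)CF₃ > (CH₃)₃C–OC(O)C₆H₄NO₂

The skeletons are identical, so relative rate is governed entirely by leaving-group ability.
Rank by basicity of the departing species: weakest base leaves most easily.
(CH₃)₃C–N₂⁺ loses N₂: no meaningful conjugate acid; N₂ departs as an exceptionally stable neutral molecule
(CH₃)₃C–OClO₃ loses ClO₄⁻: pKₐ(HClO₄) ≈ -10
(CH₃)₃C–OSO₃H loses HSO₄⁻: pKₐ(H₂SO₄) ≈ -3
(CH₃)₃C–OC(O)CF₃ loses CF₃COO⁻: pKₐ(CF₃COOH) ≈ 0.2
(CH₃)₃C–OC(O)C₆H₄NO₂ loses p-O₂N–C₆H₄–COO⁻: pKₐ(p-nitrobenzoic acid) ≈ 3.4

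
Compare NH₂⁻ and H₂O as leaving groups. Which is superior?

H₂O is the better leaving group.
pKₐ(H₃O⁺) ≈ -1.7 versus pKₐ(NH₃) ≈ 38: H₂O is the much weaker base.
Neutral; leaves from a protonated alcohol (R–OH₂⁺).

H₂O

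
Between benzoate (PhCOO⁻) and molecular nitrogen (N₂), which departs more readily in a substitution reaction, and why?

molecular nitrogen (N₂) is the better leaving group.
N₂ is the ultimate leaving group — it departs as an exceptionally stable neutral molecule, whereas benzoate (PhCOO⁻) (pKₐ(C₆H₅COOH) ≈ 4.2) is far more basic.

molecular nitrogen (N₂)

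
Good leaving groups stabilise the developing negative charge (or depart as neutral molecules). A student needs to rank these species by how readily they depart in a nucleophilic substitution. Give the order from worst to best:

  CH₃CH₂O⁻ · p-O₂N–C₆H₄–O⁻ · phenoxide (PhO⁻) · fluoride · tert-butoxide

tert-butoxide < CH₃CH₂O⁻ < phenoxide (PhO⁻) < p-O₂N–C₆H₄–O⁻ < fluoride

fluoride: pKₐ(HF) ≈ 3.2
p-O₂N–C₆H₄–O⁻: pKₐ(p-nitrophenol) ≈ 7.2
phenoxide (PhO⁻): pKₐ(C₆H₅OH (phenol)) ≈ 10
CH₃CH₂O⁻: pKₐ(CH₃CH₂OH) ≈ 16
tert-butoxide: pKₐ(t-BuOH) ≈ 18
Listed from poorest to best leaving group as asked.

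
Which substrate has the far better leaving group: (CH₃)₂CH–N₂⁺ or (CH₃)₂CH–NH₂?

(CH₃)₂CH–N₂⁺

From (CH₃)₂CH–NH₂ the departing group would be NH₂⁻ (pKₐ(NH₃) ≈ 38). Extremely strong base; never a leaving group.
From (CH₃)₂CH–N₂⁺ the leaving group is N₂ (no meaningful conjugate acid; N₂ departs as an exceptionally stable neutral molecule).
(In practice (CH₃)₂CH–N₂⁺ is made from (CH₃)₂CH–NH₂ by diazotisation (NaNO₂ / HCl, 0 °C), generating a diazonium salt that expels N₂.)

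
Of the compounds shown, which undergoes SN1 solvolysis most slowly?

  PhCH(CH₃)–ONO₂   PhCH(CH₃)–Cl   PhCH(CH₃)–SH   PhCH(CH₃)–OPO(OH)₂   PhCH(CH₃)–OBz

The skeletons are identical, so relative rate is governed entirely by leaving-group ability.
Rank by basicity of the departing species: weakest base leaves most easily.
PhCH(CH₃)–Cl loses Cl⁻: pKₐ(HCl) ≈ -7
PhCH(CH₃)–ONO₂ loses NO₃⁻: pKₐ(HNO₃) ≈ -1.3
PhCH(CH₃)–OPO(OH)₂ loses H₂PO₄⁻: pKₐ(H₃PO₄) ≈ 2.1
PhCH(CH₃)–OBz loses PhCOO⁻: pKₐ(C₆H₅COOH) ≈ 4.2
PhCH(CH₃)–SH loses HS⁻: pKₐ(H₂S) ≈ 7

PhCH(CH₃)–SH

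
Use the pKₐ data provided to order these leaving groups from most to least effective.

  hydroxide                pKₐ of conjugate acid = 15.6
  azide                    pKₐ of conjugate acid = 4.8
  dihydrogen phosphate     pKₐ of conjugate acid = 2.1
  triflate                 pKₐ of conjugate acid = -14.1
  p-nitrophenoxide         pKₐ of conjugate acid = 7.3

Lower conjugate-acid pKₐ ⇒ weaker base ⇒ better leaving group.
Sorting by the given values: triflate (-14.1), dihydrogen phosphate (2.1), azide (4.8), p-nitrophenoxide (7.3), hydroxide (15.6).

triflate > dihydrogen phosphate > azide > p-nitrophenoxide > hydroxide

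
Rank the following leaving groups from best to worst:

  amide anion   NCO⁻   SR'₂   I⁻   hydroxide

I⁻: pKₐ(HI) ≈ -10 — large, highly polarisable; very weak base
SR'₂: pKₐ(R'₂SH⁺) ≈ -7
NCO⁻: pKₐ(HOCN) ≈ 3.5 — resonance between N and O
hydroxide: pKₐ(H₂O) ≈ 15.7 — strong base; essentially never leaves without prior activation
amide anion: pKₐ(NH₃) ≈ 38 — extremely strong base; never a leaving group

I⁻ > SR'₂ > NCO⁻ > hydroxide > amide anion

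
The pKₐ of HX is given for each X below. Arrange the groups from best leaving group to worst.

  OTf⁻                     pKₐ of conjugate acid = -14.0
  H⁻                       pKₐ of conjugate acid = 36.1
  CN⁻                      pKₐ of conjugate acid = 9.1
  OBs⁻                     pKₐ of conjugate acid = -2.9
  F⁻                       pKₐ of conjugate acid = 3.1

OTf⁻ > OBs⁻ > F⁻ > CN⁻ > H⁻

Lower conjugate-acid pKₐ ⇒ weaker base ⇒ better leaving group.
Sorting by the given values: OTf⁻ (-14.0), OBs⁻ (-2.9), F⁻ (3.1), CN⁻ (9.1), H⁻ (36.1).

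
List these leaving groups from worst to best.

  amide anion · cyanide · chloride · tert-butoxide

Leaving-group ability tracks the stability of the departed species; conjugate-acid pKₐ is the usual yardstick (lower pKₐ → better LG).
chloride: pKₐ(HCl) ≈ -7 — moderately weak base
cyanide: pKₐ(HCN) ≈ 9.2 — sp carbon stabilises the charge somewhat, but still a poor LG
tert-butoxide: pKₐ(t-BuOH) ≈ 18 — bulky, strongly basic alkoxide
amide anion: pKₐ(NH₃) ≈ 38 — extremely strong base; never a leaving group
Listed from poorest to best leaving group as asked.

amide anion < tert-butoxide < cyanide < chloride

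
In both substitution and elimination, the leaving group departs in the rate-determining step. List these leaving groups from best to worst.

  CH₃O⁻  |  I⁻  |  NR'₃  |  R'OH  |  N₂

A good leaving group is a weak base: the lower the pKₐ of its conjugate acid, the more readily it departs.
N₂: no meaningful conjugate acid; N₂ departs as an exceptionally stable neutral molecule
I⁻: pKₐ(HI) ≈ -10
R'OH: pKₐ(R'OH₂⁺) ≈ -2.4 — neutral; leaves from a protonated ether (an oxonium ion, R–O(H)R'⁺)
NR'₃: pKₐ(R'₃NH⁺) ≈ 10.7 — neutral but still a fairly strong base; Hofmann-elimination LG
CH₃O⁻: pKₐ(CH₃OH) ≈ 15.5 — strong base; alkoxides do not leave unassisted

N₂ > I⁻ > R'OH > NR'₃ > CH₃O⁻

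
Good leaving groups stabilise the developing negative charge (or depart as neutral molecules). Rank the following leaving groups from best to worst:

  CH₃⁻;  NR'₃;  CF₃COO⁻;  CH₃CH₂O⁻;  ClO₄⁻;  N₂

N₂: no meaningful conjugate acid; N₂ departs as an exceptionally stable neutral molecule
ClO₄⁻: pKₐ(HClO₄) ≈ -10
CF₃COO⁻: pKₐ(CF₃COOH) ≈ 0.2
NR'₃: pKₐ(R'₃NH⁺) ≈ 10.7
CH₃CH₂O⁻: pKₐ(CH₃CH₂OH) ≈ 16 — strong base; alkoxides do not leave unassisted
CH₃⁻: pKₐ(CH₄) ≈ 48 — unstabilised carbanion; the worst conceivable leaving group

N₂ > ClO₄⁻ > CF₃COO⁻ > NR'₃ > CH₃CH₂O⁻ > CH₃⁻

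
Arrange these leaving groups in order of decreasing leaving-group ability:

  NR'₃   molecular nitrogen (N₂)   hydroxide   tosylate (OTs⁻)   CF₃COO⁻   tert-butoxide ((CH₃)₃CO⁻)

molecular nitrogen (N₂) > tosylate (OTs⁻) > CF₃COO⁻ > NR'₃ > hydroxide > tert-butoxide ((CH₃)₃CO⁻)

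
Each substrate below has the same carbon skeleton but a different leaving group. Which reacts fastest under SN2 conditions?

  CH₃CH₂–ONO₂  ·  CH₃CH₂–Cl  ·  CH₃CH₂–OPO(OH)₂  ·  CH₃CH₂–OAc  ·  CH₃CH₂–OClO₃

Identical carbon frameworks mean the comparison reduces to leaving-group quality.
The more stable X⁻ (or X) is on its own — i.e. the weaker a base it is — the better a leaving group it makes.
CH₃CH₂–OClO₃ loses ClO₄⁻: pKₐ(HClO₄) ≈ -10
CH₃CH₂–Cl loses Cl⁻: pKₐ(HCl) ≈ -7
CH₃CH₂–ONO₂ loses NO₃⁻: pKₐ(HNO₃) ≈ -1.3
CH₃CH₂–OPO(OH)₂ loses H₂PO₄⁻: pKₐ(H₃PO₄) ≈ 2.1
CH₃CH₂–OAc loses AcO⁻: pKₐ(CH₃COOH) ≈ 4.8

CH₃CH₂–OClO₃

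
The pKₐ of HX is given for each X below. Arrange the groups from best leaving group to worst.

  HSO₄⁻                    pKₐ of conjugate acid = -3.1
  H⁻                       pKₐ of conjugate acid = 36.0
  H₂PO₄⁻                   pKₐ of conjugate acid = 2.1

HSO₄⁻ > H₂PO₄⁻ > H⁻

Lower conjugate-acid pKₐ ⇒ weaker base ⇒ better leaving group.
Sorting by the given values: HSO₄⁻ (-3.1), H₂PO₄⁻ (2.1), H⁻ (36.0).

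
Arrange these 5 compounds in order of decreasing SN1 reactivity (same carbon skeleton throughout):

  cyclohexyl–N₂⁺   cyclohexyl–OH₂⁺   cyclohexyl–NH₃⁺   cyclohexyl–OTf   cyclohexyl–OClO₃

The skeletons are identical, so relative rate is governed entirely by leaving-group ability.
A good leaving group is a weak base: the lower the pKₐ of its conjugate acid, the more readily it departs.
cyclohexyl–N₂⁺ loses N₂: no meaningful conjugate acid; N₂ departs as an exceptionally stable neutral molecule
cyclohexyl–OTf loses OTf⁻: pKₐ(CF₃SO₃H (triflic acid)) ≈ -14
cyclohexyl–OClO₃ loses ClO₄⁻: pKₐ(HClO₄) ≈ -10
cyclohexyl–OH₂⁺ loses H₂O: pKₐ(H₃O⁺) ≈ -1.7
cyclohexyl–NH₃⁺ loses NH₃: pKₐ(NH₄⁺) ≈ 9.2

cyclohexyl–N₂⁺ > cyclohexyl–OTf > cyclohexyl–OClO₃ > cyclohexyl–OH₂⁺ > cyclohexyl–NH₃⁺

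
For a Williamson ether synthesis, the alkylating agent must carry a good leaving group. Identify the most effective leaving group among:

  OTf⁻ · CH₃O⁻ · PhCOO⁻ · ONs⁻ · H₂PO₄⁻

OTf⁻: pKₐ(CF₃SO₃H (triflic acid)) ≈ -14
ONs⁻: pKₐ(p-O₂NC₆H₄SO₃H) ≈ -3.5
H₂PO₄⁻: pKₐ(H₃PO₄) ≈ 2.1
PhCOO⁻: pKₐ(C₆H₅COOH) ≈ 4.2
CH₃O⁻: pKₐ(CH₃OH) ≈ 15.5

OTf⁻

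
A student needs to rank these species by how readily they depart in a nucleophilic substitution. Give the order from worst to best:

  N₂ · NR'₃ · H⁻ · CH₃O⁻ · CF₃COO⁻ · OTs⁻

H⁻ < CH₃O⁻ < NR'₃ < CF₃COO⁻ < OTs⁻ < N₂

N₂: no meaningful conjugate acid; N₂ departs as an exceptionally stable neutral molecule
OTs⁻: pKₐ(p-CH₃C₆H₄SO₃H (TsOH)) ≈ -2.8
CF₃COO⁻: pKₐ(CF₃COOH) ≈ 0.2
NR'₃: pKₐ(R'₃NH⁺) ≈ 10.7
CH₃O⁻: pKₐ(CH₃OH) ≈ 15.5
H⁻: pKₐ(H₂) ≈ 36
The question asks for worst first, so the sequence is read in increasing leaving-group ability.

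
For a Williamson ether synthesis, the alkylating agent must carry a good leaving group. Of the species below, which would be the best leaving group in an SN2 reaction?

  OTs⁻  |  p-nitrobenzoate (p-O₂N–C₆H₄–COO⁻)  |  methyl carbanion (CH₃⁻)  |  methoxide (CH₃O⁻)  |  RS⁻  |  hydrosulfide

OTs⁻

The more stable X⁻ (or X) is on its own — i.e. the weaker a base it is — the better a leaving group it makes.
OTs⁻: pKₐ(p-CH₃C₆H₄SO₃H (TsOH)) ≈ -2.8
p-nitrobenzoate (p-O₂N–C₆H₄–COO⁻): pKₐ(p-nitrobenzoic acid) ≈ 3.4
hydrosulfide: pKₐ(H₂S) ≈ 7
RS⁻: pKₐ(RSH (a thiol)) ≈ 10.5
methoxide (CH₃O⁻): pKₐ(CH₃OH) ≈ 15.5
methyl carbanion (CH₃⁻): pKₐ(CH₄) ≈ 48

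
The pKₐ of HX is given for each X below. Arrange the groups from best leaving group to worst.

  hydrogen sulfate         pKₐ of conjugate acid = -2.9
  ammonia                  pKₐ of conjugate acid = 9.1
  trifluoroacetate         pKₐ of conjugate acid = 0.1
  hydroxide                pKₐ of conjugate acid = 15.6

Lower conjugate-acid pKₐ ⇒ weaker base ⇒ better leaving group.
Sorting by the given values: hydrogen sulfate (-2.9), trifluoroacetate (0.1), ammonia (9.1), hydroxide (15.6).

hydrogen sulfate > trifluoroacetate > ammonia > hydroxide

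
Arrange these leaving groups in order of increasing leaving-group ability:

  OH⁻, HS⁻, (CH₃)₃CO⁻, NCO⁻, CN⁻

The more stable X⁻ (or X) is on its own — i.e. the weaker a base it is — the better a leaving group it makes.
NCO⁻: pKₐ(HOCN) ≈ 3.5
HS⁻: pKₐ(H₂S) ≈ 7
CN⁻: pKₐ(HCN) ≈ 9.2
OH⁻: pKₐ(H₂O) ≈ 15.7
(CH₃)₃CO⁻: pKₐ(t-BuOH) ≈ 18
Reversing gives the worst-to-best order requested.

(CH₃)₃CO⁻ < OH⁻ < CN⁻ < HS⁻ < NCO⁻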